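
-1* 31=-31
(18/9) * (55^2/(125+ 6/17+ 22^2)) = 102850/10359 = 9.93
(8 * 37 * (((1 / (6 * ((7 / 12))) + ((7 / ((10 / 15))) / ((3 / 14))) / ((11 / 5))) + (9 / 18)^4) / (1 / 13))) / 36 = 13404989 / 5544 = 2417.93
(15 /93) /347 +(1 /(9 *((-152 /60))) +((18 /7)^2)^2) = 128604089633 /2944341498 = 43.68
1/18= 0.06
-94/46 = -47/23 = -2.04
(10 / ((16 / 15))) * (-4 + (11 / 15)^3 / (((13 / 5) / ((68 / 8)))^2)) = 98095 / 48672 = 2.02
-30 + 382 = 352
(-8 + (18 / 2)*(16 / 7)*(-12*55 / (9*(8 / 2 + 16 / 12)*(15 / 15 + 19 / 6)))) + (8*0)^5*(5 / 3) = -2656 / 35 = -75.89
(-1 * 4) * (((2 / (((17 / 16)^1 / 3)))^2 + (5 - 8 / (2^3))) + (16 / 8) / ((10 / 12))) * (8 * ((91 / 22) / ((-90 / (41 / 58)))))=825715072 / 20742975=39.81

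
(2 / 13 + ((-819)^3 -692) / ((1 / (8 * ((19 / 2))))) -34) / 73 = -7435091836 / 13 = -571930141.23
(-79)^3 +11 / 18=-8874691 / 18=-493038.39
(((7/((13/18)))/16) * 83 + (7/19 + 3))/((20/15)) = 318021/7904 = 40.24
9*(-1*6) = -54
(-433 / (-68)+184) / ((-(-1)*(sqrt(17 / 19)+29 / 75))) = -534952125 / 5415928+72815625*sqrt(323) / 5415928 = 142.86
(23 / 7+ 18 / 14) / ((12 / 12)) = 32 / 7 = 4.57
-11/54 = -0.20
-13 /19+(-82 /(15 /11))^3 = -13943589227 /64125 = -217443.89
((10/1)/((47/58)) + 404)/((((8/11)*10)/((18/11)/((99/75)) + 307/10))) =47265281/25850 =1828.44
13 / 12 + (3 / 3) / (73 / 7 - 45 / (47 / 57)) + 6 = 76912 / 10893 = 7.06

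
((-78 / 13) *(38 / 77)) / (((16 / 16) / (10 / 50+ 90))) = -9348 / 35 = -267.09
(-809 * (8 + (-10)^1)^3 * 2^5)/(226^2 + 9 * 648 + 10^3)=51776/14477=3.58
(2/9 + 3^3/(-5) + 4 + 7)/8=131/180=0.73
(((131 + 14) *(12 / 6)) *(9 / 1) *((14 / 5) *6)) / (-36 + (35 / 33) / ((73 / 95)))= -105629832 / 83399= -1266.56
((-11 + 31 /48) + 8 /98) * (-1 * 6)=24161 /392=61.64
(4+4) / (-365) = -8 / 365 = -0.02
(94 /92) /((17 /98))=2303 /391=5.89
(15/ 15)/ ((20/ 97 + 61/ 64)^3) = 239251750912/ 372781634373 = 0.64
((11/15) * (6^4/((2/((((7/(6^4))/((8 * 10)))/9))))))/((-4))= -77/86400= -0.00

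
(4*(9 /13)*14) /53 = 504 /689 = 0.73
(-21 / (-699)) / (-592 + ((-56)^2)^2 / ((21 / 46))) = 21 / 15057604496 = 0.00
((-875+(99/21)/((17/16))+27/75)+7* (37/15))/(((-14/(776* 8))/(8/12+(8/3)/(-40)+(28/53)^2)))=291748084421216/877461375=332491.08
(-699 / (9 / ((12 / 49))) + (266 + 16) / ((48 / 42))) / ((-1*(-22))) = 44635 / 4312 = 10.35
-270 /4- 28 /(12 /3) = -149 /2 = -74.50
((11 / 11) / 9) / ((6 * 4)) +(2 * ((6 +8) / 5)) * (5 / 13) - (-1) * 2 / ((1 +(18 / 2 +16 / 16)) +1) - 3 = -1895 / 2808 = -0.67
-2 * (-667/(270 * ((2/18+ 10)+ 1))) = 667/1500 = 0.44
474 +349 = 823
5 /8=0.62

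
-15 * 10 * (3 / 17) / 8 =-225 / 68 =-3.31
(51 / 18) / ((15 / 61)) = 1037 / 90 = 11.52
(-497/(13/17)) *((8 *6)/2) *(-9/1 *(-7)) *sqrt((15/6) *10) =-63874440/13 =-4913418.46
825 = 825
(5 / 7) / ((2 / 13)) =65 / 14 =4.64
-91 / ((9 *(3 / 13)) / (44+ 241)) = -112385 / 9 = -12487.22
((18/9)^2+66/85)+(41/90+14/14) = 1907/306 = 6.23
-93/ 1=-93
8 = 8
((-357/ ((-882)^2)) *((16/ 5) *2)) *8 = -1088/ 46305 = -0.02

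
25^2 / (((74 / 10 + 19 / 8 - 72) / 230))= -5750000 / 2489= -2310.16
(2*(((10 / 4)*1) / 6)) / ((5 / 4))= 2 / 3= 0.67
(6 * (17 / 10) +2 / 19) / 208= 979 / 19760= 0.05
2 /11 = 0.18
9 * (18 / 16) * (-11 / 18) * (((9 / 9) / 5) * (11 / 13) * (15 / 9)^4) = -15125 / 1872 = -8.08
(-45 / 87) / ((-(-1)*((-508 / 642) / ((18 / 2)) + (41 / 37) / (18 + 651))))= 6.00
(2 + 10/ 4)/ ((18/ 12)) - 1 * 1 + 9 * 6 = 56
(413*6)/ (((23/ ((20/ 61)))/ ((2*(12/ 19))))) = 1189440/ 26657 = 44.62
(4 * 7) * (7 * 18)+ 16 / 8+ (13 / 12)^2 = 508489 / 144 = 3531.17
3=3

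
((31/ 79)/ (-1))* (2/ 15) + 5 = 5863/ 1185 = 4.95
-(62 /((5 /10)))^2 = -15376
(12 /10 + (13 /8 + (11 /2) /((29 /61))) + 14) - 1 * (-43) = 82817 /1160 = 71.39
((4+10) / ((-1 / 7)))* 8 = -784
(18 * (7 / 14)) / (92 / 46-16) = -0.64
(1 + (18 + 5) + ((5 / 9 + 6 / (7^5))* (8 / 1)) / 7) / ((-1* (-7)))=26084896 / 7411887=3.52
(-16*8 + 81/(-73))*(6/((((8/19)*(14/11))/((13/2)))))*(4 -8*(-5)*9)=-998701275/292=-3420209.85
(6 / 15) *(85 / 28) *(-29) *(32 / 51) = -22.10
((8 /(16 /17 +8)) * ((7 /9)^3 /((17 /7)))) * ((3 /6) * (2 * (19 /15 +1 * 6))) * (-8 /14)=-149548 /207765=-0.72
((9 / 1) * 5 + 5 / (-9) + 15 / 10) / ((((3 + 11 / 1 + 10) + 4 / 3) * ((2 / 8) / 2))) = 827 / 57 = 14.51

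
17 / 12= 1.42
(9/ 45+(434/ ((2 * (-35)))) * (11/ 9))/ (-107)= 332/ 4815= 0.07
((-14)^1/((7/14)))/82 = -0.34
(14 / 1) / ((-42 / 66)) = -22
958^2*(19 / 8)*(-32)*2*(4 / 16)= -34875032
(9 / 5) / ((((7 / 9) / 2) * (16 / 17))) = 1377 / 280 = 4.92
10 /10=1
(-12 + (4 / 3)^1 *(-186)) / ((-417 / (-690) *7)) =-59800 / 973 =-61.46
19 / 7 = 2.71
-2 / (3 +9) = -1 / 6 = -0.17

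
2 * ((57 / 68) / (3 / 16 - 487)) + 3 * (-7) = -2781129 / 132413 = -21.00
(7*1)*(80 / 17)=560 / 17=32.94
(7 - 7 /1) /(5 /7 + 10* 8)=0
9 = 9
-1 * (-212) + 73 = 285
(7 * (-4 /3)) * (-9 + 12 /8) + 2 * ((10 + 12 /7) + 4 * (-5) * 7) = -1306 /7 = -186.57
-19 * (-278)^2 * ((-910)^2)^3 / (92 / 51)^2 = -135553868519388138114750000 / 529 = -256245498146291376398393.20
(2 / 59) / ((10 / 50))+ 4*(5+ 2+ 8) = 3550 / 59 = 60.17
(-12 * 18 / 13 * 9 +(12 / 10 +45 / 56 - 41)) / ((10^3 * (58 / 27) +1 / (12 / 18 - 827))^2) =-3074494338526563 / 75250594442014122040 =-0.00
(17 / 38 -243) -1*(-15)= -227.55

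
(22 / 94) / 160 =11 / 7520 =0.00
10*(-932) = -9320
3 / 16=0.19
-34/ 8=-17/ 4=-4.25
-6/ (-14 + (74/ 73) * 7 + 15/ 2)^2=-42632/ 2523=-16.90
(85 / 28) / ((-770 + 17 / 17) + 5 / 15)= -255 / 64568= -0.00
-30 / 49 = -0.61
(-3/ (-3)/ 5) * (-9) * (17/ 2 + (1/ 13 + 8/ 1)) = -3879/ 130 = -29.84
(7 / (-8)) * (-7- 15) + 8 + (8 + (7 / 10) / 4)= 1417 / 40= 35.42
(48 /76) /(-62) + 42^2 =1038990 /589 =1763.99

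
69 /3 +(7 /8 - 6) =143 /8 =17.88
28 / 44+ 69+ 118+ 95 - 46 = 2603 / 11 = 236.64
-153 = -153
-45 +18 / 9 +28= -15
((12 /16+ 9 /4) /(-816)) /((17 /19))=-19 /4624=-0.00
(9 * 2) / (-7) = -18 / 7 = -2.57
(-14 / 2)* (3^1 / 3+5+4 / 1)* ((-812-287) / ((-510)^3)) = -7693 / 13265100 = -0.00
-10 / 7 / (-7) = 10 / 49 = 0.20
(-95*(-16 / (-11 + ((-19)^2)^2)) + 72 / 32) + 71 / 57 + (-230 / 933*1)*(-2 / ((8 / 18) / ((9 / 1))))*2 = 21691065173 / 924002148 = 23.48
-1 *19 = -19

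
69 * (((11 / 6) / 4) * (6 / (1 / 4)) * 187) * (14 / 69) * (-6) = -172788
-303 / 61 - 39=-2682 / 61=-43.97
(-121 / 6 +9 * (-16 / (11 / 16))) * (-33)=15155 / 2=7577.50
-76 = -76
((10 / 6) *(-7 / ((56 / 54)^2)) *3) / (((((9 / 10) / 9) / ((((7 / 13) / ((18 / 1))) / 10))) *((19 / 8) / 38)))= -405 / 26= -15.58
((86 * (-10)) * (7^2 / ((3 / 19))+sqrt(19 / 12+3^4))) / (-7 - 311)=215 * sqrt(2973) / 477+400330 / 477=863.84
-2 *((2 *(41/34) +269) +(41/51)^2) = -544.12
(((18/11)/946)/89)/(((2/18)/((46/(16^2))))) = 1863/59272576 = 0.00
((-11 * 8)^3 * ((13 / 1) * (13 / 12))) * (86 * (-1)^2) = -2476128512 / 3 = -825376170.67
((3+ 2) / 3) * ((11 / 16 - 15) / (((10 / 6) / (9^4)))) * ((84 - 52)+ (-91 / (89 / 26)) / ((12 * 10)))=-84988160631 / 28480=-2984134.85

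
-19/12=-1.58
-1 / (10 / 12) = -6 / 5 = -1.20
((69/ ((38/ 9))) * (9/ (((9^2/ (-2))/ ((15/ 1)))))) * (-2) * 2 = 4140/ 19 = 217.89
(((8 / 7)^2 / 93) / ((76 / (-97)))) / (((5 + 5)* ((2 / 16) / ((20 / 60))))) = -0.00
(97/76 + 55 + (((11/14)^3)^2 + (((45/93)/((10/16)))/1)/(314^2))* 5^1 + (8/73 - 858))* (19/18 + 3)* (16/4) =-709725928377542495/54657884428448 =-12984.88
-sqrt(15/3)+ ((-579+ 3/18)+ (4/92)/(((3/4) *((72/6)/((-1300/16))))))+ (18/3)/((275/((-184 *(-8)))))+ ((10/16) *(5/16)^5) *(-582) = -130887103904879/238760755200 - sqrt(5) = -550.43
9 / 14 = 0.64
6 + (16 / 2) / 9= 62 / 9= 6.89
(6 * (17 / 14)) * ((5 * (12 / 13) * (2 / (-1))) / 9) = -680 / 91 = -7.47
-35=-35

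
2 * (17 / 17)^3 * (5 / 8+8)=69 / 4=17.25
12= 12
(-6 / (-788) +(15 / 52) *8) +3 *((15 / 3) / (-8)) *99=-3755649 / 20488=-183.31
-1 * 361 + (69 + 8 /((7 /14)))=-276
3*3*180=1620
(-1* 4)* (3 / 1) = -12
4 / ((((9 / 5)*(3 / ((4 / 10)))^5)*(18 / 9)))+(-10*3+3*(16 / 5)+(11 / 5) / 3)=-26881811 / 1366875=-19.67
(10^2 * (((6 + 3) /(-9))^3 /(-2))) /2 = 25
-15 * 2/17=-30/17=-1.76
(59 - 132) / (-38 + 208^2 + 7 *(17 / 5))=-365 / 216249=-0.00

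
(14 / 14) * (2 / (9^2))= 2 / 81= 0.02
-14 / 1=-14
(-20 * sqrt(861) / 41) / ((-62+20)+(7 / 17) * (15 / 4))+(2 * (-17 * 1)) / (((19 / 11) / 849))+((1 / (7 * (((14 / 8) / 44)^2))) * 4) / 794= -43236655858 / 2587249+1360 * sqrt(861) / 112791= -16711.09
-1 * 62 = -62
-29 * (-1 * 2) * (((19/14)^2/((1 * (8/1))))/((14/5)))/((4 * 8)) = 52345/351232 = 0.15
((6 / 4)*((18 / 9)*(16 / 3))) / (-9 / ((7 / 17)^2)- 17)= -392 / 1717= -0.23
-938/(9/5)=-4690/9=-521.11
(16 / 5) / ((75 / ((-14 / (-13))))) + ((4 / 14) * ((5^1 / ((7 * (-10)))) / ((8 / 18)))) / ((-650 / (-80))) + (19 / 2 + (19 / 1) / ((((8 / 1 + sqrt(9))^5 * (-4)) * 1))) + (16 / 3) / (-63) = 13095625701461 / 1384958074500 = 9.46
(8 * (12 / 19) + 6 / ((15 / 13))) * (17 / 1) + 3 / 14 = 232097 / 1330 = 174.51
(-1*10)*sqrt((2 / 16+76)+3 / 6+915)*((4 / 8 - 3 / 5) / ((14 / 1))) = sqrt(15866) / 56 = 2.25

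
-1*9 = -9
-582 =-582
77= 77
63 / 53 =1.19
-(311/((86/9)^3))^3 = -0.05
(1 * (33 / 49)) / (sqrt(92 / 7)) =33 * sqrt(161) / 2254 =0.19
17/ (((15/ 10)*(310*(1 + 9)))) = 17/ 4650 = 0.00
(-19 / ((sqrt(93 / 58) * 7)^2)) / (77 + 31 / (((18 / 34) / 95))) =-1653 / 38550701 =-0.00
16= 16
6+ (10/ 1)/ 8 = 29/ 4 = 7.25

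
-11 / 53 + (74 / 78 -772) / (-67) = 1565020 / 138489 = 11.30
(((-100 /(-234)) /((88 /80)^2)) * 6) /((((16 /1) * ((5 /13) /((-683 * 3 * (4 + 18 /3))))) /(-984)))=840090000 /121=6942892.56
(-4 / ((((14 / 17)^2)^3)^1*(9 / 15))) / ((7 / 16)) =-120687845 / 2470629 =-48.85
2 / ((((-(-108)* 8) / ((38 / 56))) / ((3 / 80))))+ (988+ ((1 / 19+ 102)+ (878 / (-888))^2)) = 3051287393003 / 2796702720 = 1091.03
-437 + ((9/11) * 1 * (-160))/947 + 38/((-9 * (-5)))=-204519259/468765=-436.29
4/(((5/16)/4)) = 256/5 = 51.20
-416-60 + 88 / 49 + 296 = -8732 / 49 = -178.20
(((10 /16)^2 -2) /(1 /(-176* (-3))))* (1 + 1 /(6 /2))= -1133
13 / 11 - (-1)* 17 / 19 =434 / 209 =2.08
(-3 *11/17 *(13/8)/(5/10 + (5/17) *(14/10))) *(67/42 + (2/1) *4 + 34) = -261833/1736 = -150.83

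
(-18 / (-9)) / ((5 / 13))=26 / 5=5.20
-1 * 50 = -50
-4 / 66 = -2 / 33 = -0.06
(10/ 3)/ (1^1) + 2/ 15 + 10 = 13.47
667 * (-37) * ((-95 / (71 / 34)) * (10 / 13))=797131700 / 923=863631.31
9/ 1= 9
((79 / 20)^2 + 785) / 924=106747 / 123200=0.87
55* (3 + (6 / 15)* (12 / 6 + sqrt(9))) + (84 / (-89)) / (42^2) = 275.00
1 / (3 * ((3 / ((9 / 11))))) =0.09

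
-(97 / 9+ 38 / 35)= -3737 / 315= -11.86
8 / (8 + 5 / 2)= 16 / 21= 0.76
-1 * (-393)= 393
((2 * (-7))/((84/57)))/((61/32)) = -304/61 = -4.98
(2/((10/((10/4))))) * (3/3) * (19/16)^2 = 361/512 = 0.71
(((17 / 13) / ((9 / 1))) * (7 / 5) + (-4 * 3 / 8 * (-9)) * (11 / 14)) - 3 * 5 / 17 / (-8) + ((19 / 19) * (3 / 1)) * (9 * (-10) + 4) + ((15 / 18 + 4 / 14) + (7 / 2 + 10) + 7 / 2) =-127512457 / 556920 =-228.96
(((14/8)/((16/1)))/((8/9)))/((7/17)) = 153/512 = 0.30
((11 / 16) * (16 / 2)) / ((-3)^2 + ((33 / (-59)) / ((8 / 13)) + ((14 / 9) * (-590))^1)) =-23364 / 3864349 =-0.01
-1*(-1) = 1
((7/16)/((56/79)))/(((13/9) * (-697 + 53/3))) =-0.00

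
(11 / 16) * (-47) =-517 / 16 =-32.31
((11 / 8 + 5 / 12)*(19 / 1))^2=1158.84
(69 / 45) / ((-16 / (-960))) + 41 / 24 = 2249 / 24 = 93.71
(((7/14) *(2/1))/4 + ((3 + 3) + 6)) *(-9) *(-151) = 66591/4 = 16647.75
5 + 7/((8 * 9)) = 367/72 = 5.10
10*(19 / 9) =190 / 9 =21.11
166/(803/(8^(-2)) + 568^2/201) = 16683/5326208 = 0.00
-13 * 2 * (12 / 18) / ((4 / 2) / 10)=-260 / 3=-86.67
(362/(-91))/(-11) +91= 91453/1001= 91.36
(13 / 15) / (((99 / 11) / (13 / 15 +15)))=3094 / 2025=1.53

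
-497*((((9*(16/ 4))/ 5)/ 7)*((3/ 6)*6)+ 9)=-30033/ 5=-6006.60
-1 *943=-943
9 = 9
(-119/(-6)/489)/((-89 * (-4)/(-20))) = -595/261126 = -0.00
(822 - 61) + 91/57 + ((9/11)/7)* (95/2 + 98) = 6843355/8778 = 779.60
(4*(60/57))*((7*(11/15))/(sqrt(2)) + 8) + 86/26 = 616*sqrt(2)/57 + 9137/247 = 52.28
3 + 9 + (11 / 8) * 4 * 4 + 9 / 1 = 43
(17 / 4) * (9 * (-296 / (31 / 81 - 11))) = 458541 / 430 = 1066.37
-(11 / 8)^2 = -121 / 64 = -1.89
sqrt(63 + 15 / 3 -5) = 7.94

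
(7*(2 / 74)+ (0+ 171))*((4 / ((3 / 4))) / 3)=101344 / 333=304.34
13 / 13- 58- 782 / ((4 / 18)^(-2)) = -7745 / 81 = -95.62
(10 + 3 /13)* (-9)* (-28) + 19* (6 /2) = 34257 /13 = 2635.15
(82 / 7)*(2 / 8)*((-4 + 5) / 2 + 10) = 123 / 4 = 30.75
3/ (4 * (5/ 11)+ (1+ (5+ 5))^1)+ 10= 481/ 47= 10.23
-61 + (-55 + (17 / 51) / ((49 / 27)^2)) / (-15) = -2065103 / 36015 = -57.34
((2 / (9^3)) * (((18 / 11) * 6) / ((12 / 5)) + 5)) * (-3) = -200 / 2673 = -0.07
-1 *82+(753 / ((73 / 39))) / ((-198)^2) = -26071753 / 317988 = -81.99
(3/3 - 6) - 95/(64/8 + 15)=-210/23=-9.13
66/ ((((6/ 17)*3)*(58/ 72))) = 2244/ 29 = 77.38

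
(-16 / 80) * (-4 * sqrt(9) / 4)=3 / 5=0.60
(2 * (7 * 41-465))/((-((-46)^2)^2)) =0.00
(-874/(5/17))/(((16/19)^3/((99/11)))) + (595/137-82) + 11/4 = -62933230503/1402880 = -44860.02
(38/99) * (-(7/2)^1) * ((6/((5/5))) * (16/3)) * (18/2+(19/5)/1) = -272384/495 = -550.27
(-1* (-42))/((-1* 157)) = -0.27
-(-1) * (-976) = -976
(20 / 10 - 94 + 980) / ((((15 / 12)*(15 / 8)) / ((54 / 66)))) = 85248 / 275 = 309.99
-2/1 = -2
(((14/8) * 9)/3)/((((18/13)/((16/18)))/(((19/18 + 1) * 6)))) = 41.57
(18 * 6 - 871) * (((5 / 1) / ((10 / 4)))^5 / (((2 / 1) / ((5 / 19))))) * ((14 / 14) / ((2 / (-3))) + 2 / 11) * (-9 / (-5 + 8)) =-2655240 / 209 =-12704.50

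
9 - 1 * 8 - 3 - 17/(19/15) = -293/19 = -15.42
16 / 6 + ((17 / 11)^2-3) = 2.06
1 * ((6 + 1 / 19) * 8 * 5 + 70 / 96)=221465 / 912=242.83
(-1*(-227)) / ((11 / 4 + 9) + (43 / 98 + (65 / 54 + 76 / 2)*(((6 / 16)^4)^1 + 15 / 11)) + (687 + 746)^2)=9020841984 / 81607043973757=0.00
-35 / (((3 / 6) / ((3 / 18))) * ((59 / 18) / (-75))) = 15750 / 59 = 266.95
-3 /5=-0.60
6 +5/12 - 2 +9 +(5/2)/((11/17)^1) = 2281/132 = 17.28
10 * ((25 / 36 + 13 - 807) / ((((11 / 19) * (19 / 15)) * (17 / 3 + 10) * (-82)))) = 713975 / 84788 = 8.42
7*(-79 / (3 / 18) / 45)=-1106 / 15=-73.73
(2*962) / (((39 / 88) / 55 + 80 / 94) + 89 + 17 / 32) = 1750686080 / 82248007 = 21.29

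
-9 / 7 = -1.29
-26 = -26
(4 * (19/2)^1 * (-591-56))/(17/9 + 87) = -110637/400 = -276.59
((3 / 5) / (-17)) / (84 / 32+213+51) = -8 / 60435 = -0.00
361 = 361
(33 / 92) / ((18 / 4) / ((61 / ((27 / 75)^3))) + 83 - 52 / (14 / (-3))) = 220171875 / 57788175142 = 0.00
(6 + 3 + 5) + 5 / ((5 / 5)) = 19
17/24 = 0.71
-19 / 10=-1.90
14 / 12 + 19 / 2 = 32 / 3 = 10.67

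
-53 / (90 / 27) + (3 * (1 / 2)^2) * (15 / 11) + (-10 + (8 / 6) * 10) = -7619 / 660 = -11.54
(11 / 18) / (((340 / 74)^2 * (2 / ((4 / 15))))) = 15059 / 3901500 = 0.00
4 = 4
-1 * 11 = -11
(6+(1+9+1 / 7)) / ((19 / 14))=226 / 19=11.89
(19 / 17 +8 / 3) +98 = 5191 / 51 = 101.78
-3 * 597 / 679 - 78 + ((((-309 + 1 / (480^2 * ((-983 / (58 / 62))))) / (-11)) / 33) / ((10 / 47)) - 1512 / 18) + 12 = -233834167343022193 / 1573190809344000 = -148.64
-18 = -18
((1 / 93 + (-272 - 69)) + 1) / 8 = -31619 / 744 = -42.50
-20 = -20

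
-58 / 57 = -1.02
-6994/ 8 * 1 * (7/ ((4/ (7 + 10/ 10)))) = -24479/ 2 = -12239.50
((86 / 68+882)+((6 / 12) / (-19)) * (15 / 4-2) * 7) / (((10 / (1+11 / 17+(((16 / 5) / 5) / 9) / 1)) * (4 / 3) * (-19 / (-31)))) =116204810959 / 625974000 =185.64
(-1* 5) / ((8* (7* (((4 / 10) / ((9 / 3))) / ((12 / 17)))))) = -225 / 476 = -0.47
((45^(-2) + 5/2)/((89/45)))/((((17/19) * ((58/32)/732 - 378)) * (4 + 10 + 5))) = -0.00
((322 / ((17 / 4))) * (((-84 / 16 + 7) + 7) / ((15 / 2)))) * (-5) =-22540 / 51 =-441.96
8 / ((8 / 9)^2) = 81 / 8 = 10.12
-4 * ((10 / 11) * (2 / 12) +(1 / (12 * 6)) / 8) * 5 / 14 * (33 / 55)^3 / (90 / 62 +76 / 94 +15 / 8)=-4244241 / 371132300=-0.01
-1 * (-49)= 49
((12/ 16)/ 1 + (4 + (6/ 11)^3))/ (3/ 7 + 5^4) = 183071/ 23308472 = 0.01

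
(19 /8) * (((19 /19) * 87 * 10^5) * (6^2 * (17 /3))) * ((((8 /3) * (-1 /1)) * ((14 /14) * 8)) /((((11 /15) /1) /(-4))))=5395392000000 /11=490490181818.18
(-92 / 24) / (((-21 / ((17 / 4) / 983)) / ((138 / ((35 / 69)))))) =206839 / 963340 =0.21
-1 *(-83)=83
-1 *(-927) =927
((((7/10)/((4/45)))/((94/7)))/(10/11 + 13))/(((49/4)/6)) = 33/1598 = 0.02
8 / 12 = 0.67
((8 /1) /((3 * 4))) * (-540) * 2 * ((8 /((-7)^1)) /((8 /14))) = 1440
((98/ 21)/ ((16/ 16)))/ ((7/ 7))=14/ 3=4.67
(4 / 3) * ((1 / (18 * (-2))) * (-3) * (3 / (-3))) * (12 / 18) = -2 / 27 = -0.07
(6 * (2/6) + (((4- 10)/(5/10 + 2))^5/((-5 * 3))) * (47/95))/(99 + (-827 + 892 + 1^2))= 0.03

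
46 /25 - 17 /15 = 53 /75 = 0.71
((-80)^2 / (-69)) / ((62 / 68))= -217600 / 2139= -101.73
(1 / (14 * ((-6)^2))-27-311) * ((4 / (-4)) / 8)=170351 / 4032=42.25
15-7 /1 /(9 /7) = 86 /9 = 9.56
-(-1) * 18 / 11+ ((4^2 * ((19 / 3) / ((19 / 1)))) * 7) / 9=1718 / 297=5.78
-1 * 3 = -3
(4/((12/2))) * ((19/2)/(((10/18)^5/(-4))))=-1495908/3125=-478.69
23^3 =12167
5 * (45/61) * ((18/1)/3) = 1350/61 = 22.13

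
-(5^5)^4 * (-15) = 1430511474609375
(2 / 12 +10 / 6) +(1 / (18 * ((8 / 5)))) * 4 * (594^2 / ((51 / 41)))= 4018597 / 102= 39398.01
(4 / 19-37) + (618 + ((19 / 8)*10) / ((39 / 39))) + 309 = 69461 / 76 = 913.96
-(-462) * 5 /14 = 165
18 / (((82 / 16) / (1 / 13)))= 0.27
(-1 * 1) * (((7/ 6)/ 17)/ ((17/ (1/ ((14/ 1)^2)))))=-1/ 48552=-0.00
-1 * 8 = -8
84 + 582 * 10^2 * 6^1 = 349284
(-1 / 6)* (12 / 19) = -2 / 19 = -0.11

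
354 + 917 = 1271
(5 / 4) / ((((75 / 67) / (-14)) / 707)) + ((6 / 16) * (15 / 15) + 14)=-1324607 / 120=-11038.39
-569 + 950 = 381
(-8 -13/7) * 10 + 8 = -634/7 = -90.57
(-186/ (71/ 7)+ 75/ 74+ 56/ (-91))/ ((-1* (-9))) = -1225331/ 614718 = -1.99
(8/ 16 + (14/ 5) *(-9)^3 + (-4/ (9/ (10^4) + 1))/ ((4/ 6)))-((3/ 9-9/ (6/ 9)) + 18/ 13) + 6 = -3959940221/ 1951755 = -2028.91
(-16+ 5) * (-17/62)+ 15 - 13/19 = 20417/1178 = 17.33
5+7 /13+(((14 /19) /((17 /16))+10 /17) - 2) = 20240 /4199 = 4.82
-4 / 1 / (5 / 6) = -24 / 5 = -4.80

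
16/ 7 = 2.29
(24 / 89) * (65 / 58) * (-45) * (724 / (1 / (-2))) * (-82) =-4167633600 / 2581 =-1614735.99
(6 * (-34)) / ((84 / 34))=-578 / 7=-82.57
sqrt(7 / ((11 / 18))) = 3.38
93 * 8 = 744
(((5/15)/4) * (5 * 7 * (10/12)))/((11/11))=175/72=2.43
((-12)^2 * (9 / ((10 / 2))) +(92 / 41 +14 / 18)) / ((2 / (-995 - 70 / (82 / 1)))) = -658450439 / 5043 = -130567.21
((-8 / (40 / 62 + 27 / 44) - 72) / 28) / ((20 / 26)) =-218621 / 60095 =-3.64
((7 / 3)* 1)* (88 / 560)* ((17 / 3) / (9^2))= 187 / 7290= 0.03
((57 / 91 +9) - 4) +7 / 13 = 561 / 91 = 6.16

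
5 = 5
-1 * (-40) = 40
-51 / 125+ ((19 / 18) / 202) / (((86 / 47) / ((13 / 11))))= -173971331 / 429957000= -0.40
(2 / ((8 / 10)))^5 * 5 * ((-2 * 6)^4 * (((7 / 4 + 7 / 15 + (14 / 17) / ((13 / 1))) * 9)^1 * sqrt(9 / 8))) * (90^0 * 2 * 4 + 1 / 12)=2226943884375 * sqrt(2) / 1768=1781320273.71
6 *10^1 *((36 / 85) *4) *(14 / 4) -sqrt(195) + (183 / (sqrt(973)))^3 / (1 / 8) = 1957.18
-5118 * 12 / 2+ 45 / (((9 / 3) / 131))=-28743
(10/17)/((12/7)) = 35/102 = 0.34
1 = 1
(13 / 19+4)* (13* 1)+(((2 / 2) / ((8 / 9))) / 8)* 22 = 38905 / 608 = 63.99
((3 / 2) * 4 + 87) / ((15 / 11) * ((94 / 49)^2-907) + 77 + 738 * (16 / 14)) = -2456223 / 8223626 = -0.30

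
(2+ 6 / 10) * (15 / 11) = 3.55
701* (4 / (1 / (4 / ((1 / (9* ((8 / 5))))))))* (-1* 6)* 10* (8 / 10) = -38762496 / 5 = -7752499.20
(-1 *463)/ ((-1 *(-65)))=-463/ 65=-7.12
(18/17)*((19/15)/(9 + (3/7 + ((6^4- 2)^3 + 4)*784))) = 399/505365816651925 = 0.00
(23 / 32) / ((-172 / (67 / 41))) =-1541 / 225664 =-0.01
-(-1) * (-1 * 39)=-39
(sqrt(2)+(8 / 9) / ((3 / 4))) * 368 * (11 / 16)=8096 / 27+253 * sqrt(2)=657.65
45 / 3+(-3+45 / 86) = 1077 / 86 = 12.52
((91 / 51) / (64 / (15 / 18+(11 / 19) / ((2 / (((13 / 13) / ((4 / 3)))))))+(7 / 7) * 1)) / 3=43589 / 4538439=0.01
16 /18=8 /9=0.89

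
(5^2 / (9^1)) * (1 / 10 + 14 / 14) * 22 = 605 / 9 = 67.22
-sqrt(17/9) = -sqrt(17)/3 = -1.37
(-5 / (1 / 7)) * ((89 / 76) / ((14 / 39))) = -17355 / 152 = -114.18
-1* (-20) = 20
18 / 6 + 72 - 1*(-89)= 164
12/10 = 6/5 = 1.20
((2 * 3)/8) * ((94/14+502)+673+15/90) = 49639/56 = 886.41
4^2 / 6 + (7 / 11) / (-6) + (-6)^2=2545 / 66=38.56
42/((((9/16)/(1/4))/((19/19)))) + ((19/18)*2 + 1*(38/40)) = 3911/180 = 21.73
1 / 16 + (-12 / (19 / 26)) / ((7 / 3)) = -14843 / 2128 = -6.98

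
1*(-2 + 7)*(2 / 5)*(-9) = -18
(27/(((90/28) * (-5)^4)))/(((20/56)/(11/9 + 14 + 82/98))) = 28328/46875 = 0.60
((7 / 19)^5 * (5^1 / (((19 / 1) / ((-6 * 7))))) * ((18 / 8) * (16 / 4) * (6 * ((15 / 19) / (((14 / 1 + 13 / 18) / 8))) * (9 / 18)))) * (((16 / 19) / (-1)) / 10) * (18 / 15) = 395210285568 / 4500644205865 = 0.09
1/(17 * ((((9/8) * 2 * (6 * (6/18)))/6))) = 4/51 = 0.08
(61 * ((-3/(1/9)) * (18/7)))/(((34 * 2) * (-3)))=20.76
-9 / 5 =-1.80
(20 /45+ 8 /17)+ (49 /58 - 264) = -2327119 /8874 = -262.24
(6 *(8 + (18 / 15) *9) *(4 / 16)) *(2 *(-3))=-846 / 5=-169.20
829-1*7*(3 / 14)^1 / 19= 31499 / 38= 828.92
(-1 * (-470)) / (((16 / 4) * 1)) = 235 / 2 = 117.50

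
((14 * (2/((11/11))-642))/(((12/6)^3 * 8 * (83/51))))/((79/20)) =-142800/6557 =-21.78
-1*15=-15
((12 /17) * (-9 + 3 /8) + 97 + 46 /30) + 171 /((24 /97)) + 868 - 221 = 2918363 /2040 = 1430.57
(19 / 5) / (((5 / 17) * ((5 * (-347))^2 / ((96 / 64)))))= 969 / 150511250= 0.00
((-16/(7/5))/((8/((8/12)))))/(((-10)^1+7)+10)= -20/147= -0.14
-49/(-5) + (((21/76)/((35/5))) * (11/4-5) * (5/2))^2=18204661/1848320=9.85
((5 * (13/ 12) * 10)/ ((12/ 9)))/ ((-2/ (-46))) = 7475/ 8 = 934.38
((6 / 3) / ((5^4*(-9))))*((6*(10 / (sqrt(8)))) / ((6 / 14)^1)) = -14*sqrt(2) / 1125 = -0.02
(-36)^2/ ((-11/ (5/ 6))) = -1080/ 11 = -98.18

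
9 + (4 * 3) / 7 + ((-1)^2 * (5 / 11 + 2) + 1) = 14.17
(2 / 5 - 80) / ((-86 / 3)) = 597 / 215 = 2.78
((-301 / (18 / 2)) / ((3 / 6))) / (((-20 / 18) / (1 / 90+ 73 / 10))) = 99029 / 225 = 440.13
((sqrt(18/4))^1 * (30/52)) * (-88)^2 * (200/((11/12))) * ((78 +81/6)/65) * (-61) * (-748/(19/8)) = 126972284313600 * sqrt(2)/3211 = 55922119751.41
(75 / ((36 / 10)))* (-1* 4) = -250 / 3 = -83.33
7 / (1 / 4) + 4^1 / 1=32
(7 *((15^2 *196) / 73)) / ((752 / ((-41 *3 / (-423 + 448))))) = -379701 / 13724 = -27.67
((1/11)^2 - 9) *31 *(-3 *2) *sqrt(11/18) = 1307.42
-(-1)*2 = 2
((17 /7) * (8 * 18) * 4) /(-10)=-4896 /35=-139.89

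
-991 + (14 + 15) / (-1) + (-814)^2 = 661576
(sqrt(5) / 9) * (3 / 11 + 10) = 113 * sqrt(5) / 99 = 2.55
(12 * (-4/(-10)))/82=12/205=0.06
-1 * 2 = -2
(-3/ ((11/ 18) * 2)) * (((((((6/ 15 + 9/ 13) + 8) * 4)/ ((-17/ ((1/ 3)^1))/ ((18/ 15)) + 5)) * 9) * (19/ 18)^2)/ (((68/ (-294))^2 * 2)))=4610301759/ 20663500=223.11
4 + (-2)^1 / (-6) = 4.33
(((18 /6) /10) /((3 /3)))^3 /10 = 27 /10000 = 0.00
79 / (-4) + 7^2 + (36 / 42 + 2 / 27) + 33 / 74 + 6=1024535 / 27972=36.63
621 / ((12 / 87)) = 18009 / 4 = 4502.25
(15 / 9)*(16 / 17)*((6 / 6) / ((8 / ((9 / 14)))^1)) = 15 / 119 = 0.13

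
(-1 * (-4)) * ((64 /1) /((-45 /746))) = -190976 /45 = -4243.91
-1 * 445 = -445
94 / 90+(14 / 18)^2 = 668 / 405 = 1.65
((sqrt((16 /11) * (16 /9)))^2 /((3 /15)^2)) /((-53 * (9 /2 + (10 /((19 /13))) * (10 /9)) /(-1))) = 243200 /2413037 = 0.10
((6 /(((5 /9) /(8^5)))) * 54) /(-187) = -95551488 /935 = -102194.10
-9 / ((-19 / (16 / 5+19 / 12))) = 861 / 380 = 2.27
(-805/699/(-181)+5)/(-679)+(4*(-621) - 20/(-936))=-16644443234417/6700699278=-2483.99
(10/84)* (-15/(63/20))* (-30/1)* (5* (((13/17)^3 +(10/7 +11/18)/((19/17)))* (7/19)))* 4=284.73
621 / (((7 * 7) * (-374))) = -0.03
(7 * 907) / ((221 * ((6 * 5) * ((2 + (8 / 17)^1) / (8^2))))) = 14512 / 585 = 24.81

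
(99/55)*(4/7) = 36/35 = 1.03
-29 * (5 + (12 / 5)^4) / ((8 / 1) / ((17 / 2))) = -11763473 / 10000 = -1176.35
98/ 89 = 1.10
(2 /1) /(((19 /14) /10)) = 280 /19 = 14.74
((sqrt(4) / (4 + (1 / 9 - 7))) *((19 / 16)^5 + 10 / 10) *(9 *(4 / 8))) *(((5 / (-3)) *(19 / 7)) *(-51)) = -65868622875 / 27262976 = -2416.05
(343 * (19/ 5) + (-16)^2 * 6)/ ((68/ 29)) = 411713/ 340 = 1210.92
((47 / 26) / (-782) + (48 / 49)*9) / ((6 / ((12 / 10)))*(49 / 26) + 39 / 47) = 412712687 / 480086222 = 0.86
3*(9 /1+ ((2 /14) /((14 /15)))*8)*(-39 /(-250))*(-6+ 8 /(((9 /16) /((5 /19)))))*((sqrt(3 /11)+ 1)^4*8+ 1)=-690097941 /2816275 - 80448576*sqrt(33) /2011625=-474.77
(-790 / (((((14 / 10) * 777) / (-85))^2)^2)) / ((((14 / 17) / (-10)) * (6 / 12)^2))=8763179921875000 / 6125961672346887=1.43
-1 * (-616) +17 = 633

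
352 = 352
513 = 513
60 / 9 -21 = -43 / 3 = -14.33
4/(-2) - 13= -15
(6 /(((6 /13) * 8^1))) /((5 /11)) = 3.58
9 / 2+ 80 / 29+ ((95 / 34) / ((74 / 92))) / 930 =12319955 / 1696413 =7.26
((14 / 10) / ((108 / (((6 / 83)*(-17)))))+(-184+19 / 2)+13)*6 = -1206524 / 1245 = -969.10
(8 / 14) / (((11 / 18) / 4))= 288 / 77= 3.74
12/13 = 0.92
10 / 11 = 0.91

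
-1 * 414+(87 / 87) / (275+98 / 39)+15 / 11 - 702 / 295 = -14575499766 / 35120635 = -415.01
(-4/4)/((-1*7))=1/7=0.14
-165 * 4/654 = -110/109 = -1.01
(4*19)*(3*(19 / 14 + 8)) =2133.43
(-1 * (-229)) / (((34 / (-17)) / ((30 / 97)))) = -3435 / 97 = -35.41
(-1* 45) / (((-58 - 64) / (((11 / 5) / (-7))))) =-99 / 854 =-0.12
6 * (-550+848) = 1788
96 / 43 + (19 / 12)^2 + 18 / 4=57211 / 6192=9.24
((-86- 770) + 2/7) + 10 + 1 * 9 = -5857/7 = -836.71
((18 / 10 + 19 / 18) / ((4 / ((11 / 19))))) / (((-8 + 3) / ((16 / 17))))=-5654 / 72675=-0.08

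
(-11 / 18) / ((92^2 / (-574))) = 3157 / 76176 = 0.04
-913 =-913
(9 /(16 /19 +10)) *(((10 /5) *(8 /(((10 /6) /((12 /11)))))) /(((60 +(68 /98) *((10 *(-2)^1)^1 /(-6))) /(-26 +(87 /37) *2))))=-713086416 /239997725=-2.97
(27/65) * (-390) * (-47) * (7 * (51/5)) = 2718198/5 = 543639.60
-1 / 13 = -0.08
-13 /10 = -1.30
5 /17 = 0.29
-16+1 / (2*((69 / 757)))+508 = 497.49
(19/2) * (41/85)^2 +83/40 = 247691/57800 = 4.29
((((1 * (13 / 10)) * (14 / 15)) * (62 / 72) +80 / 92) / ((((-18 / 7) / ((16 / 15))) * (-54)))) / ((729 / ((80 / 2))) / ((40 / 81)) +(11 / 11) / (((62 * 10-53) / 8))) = 372817088 / 935978176935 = 0.00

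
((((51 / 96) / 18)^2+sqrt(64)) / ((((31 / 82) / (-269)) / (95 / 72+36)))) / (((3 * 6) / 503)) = -39568904541961693 / 6664716288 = -5937072.61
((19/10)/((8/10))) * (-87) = -1653/8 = -206.62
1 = 1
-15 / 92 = -0.16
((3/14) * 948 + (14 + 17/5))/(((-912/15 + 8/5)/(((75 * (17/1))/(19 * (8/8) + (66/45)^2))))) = -2214388125/9860648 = -224.57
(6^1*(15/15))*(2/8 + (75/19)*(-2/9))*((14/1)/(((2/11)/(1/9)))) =-11011/342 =-32.20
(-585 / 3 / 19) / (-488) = 195 / 9272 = 0.02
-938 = -938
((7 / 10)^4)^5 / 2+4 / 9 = 800718130396678508009 / 1800000000000000000000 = 0.44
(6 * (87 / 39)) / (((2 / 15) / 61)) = 79605 / 13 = 6123.46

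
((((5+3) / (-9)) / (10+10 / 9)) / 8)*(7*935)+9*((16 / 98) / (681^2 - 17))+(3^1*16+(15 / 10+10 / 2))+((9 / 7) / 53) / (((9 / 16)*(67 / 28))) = -551319880217 / 50431870160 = -10.93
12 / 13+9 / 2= 141 / 26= 5.42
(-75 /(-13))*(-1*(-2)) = 150 /13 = 11.54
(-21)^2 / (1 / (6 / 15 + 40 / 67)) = 439.68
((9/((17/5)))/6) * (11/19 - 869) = -123750/323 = -383.13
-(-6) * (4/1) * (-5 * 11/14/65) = -132/91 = -1.45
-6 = -6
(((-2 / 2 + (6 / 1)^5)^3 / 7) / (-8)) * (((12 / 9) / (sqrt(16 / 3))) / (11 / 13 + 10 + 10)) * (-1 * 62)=189411454578125 * sqrt(3) / 22764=14411802093.87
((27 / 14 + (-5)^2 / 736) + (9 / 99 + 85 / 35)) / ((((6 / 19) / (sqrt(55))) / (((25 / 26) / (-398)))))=-120652375* sqrt(55) / 3518651136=-0.25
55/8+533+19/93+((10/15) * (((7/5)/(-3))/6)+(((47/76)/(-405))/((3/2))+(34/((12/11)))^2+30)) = 8824566991/5725080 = 1541.39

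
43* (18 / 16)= 387 / 8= 48.38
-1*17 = -17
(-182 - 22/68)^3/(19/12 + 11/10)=-3573190478985/1581986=-2258673.89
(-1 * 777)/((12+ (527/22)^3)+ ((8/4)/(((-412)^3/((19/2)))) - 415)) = -24108459902912/413989207885845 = -0.06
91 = 91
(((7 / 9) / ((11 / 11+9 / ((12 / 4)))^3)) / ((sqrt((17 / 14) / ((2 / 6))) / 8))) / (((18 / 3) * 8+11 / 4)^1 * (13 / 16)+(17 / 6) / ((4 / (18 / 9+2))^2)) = 56 * sqrt(714) / 1294533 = 0.00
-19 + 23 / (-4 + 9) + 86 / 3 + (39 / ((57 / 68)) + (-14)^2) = 73186 / 285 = 256.79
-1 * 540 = -540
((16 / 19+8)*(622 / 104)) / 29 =13062 / 7163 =1.82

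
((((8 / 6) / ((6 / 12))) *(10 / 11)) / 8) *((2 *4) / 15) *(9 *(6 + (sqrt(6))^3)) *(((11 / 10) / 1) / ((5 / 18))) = 864 / 25 + 864 *sqrt(6) / 25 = 119.21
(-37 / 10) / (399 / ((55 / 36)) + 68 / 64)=-3256 / 230759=-0.01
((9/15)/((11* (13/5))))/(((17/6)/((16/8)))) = 0.01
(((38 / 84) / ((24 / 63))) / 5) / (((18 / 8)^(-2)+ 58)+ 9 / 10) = 1539 / 382952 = 0.00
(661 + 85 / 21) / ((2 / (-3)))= -6983 / 7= -997.57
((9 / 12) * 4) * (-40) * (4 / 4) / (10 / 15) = -180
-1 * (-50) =50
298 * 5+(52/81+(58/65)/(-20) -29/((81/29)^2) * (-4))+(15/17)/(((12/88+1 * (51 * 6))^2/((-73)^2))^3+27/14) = 203223495686260650007324594520287/134990371823855266386462793050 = 1505.47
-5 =-5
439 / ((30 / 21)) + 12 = 3193 / 10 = 319.30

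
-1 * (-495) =495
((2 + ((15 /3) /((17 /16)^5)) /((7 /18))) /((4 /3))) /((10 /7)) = 171374757 /28397140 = 6.03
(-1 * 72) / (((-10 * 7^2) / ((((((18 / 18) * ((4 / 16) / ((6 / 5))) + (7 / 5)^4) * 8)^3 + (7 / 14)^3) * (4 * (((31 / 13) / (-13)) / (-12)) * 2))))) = 55599473237400877 / 90977783203125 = 611.13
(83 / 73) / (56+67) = 83 / 8979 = 0.01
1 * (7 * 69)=483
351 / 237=117 / 79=1.48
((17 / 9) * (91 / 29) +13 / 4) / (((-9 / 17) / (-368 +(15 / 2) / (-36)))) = 1439344049 / 225504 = 6382.79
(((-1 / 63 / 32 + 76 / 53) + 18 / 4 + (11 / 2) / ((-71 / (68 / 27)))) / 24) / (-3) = -130597399 / 1638620928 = -0.08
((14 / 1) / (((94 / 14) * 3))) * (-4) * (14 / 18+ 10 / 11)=-65464 / 13959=-4.69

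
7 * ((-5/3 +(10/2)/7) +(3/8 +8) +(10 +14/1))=5279/24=219.96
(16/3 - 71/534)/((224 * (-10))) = -0.00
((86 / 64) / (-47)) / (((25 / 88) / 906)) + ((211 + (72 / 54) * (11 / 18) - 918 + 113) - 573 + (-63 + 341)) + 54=-58714313 / 63450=-925.36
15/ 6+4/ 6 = 19/ 6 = 3.17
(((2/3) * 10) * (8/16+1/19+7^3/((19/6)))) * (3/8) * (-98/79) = -1013565/3002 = -337.63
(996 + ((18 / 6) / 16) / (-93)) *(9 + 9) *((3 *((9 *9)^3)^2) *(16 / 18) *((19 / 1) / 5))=1590578473097137851 / 31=51308983003133479.06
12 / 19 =0.63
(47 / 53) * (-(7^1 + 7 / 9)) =-3290 / 477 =-6.90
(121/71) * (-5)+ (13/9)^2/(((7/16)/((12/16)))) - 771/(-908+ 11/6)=-298663219/72959103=-4.09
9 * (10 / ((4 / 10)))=225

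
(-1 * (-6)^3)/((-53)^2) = 216/2809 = 0.08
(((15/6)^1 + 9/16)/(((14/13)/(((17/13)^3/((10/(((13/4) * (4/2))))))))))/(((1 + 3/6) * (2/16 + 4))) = 0.67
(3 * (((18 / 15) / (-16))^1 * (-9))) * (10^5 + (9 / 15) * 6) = 20250729 / 100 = 202507.29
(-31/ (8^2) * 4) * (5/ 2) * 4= -155/ 8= -19.38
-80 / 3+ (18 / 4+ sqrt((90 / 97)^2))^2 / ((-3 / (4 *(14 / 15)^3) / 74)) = -8432990752 / 3528375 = -2390.05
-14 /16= -7 /8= -0.88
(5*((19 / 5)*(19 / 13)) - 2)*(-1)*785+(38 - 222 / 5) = -1315291 / 65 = -20235.25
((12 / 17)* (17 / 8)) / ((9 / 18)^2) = 6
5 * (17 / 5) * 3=51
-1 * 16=-16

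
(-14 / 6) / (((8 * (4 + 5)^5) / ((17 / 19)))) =-119 / 26926344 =-0.00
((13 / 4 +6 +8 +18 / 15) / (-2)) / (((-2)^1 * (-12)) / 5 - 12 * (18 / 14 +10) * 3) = 861 / 37472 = 0.02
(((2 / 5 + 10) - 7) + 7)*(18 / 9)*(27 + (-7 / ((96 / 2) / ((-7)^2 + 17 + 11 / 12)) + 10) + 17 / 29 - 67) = -814.79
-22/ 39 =-0.56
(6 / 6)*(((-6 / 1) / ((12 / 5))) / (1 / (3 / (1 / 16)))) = -120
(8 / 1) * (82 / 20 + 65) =552.80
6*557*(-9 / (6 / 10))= -50130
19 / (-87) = -19 / 87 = -0.22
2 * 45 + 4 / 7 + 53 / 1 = 1005 / 7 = 143.57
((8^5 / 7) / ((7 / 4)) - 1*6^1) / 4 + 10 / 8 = 131023 / 196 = 668.48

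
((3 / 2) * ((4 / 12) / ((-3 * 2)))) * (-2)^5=8 / 3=2.67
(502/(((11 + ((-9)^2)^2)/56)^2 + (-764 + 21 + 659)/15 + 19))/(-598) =-245980/4039602723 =-0.00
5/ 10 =1/ 2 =0.50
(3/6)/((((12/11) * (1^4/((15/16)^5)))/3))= 8353125/8388608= 1.00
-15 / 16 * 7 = -105 / 16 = -6.56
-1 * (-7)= 7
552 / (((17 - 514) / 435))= -240120 / 497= -483.14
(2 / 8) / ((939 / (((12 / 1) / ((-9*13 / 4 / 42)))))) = -56 / 12207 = -0.00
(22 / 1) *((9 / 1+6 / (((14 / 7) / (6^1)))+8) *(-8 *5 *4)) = -123200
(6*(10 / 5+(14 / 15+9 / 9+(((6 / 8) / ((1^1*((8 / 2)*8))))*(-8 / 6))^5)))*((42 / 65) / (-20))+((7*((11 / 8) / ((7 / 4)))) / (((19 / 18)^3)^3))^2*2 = 125467737353409737404264778807023347 / 5677642904231094056080094789632000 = 22.10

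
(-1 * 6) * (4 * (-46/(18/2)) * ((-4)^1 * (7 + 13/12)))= -35696/9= -3966.22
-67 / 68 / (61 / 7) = -469 / 4148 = -0.11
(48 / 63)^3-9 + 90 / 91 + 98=10887295 / 120393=90.43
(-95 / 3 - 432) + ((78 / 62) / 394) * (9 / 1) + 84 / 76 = -462.53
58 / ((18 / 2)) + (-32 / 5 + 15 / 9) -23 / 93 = 2042 / 1395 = 1.46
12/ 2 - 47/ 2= -35/ 2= -17.50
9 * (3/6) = 9/2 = 4.50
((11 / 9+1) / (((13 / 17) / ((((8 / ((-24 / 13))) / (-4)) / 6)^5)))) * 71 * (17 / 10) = 586043159 / 8707129344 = 0.07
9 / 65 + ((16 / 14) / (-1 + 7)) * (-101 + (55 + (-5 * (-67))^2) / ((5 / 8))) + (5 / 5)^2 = 15561258 / 455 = 34200.57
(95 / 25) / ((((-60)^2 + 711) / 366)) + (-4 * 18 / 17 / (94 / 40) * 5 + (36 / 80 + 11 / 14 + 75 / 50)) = -191378255 / 32148564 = -5.95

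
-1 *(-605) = 605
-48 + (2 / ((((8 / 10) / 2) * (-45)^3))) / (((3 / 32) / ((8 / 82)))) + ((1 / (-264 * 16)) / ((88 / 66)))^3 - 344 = -156980864746422154379 / 400461331326566400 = -392.00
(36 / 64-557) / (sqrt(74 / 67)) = -8903 * sqrt(4958) / 1184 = -529.47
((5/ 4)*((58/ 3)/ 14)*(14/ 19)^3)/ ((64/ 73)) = 518665/ 658464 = 0.79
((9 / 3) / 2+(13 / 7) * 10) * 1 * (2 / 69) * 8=2248 / 483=4.65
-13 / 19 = -0.68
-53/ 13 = -4.08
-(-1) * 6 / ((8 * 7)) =0.11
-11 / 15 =-0.73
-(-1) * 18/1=18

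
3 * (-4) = -12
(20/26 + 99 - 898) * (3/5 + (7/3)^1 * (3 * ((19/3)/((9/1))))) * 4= -3440552/195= -17643.86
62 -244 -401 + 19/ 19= -582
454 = 454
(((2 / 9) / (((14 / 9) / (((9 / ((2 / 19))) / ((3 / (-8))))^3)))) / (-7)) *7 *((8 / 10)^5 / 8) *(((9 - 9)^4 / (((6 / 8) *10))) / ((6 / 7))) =0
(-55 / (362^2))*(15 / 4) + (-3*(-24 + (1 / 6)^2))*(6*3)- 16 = 670158191 / 524176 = 1278.50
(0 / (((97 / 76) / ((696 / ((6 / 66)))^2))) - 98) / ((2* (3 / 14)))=-686 / 3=-228.67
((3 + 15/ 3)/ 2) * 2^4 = 64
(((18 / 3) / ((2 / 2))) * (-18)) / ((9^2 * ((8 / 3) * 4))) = -1 / 8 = -0.12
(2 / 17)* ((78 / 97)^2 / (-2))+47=7511707 / 159953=46.96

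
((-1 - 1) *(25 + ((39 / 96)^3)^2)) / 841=-26848372409 / 451508436992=-0.06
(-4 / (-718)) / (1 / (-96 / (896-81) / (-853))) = 0.00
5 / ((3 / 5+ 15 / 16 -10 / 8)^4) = 204800000 / 279841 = 731.84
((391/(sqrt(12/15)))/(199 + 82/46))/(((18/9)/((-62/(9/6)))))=-278783 * sqrt(5)/13854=-45.00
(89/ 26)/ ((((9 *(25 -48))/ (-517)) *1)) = 46013/ 5382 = 8.55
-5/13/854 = -5/11102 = -0.00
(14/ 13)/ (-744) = -7/ 4836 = -0.00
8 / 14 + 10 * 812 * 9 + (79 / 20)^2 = 204669287 / 2800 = 73096.17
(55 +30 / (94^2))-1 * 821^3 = -2444866443293 / 4418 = -553387606.00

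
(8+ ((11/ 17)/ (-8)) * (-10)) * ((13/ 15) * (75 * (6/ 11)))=116805/ 374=312.31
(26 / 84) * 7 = 13 / 6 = 2.17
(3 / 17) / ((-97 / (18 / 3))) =-18 / 1649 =-0.01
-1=-1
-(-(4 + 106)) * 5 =550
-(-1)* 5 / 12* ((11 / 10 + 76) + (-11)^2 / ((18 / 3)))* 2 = 1459 / 18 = 81.06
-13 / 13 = -1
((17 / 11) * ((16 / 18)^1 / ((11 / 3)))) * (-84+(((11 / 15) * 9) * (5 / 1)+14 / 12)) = -20332 / 1089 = -18.67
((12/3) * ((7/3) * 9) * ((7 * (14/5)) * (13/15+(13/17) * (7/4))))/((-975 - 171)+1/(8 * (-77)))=-950373424/300023225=-3.17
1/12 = 0.08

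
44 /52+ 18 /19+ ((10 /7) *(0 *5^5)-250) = -61307 /247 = -248.21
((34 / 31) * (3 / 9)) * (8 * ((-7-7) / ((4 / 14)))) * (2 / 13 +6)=-1066240 / 1209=-881.92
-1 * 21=-21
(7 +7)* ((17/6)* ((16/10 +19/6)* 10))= 17017/9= 1890.78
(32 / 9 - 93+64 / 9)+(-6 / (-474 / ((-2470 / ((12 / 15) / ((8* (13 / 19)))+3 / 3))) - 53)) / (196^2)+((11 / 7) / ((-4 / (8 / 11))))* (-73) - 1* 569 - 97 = -177611995646353 / 244148191644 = -727.48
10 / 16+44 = 357 / 8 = 44.62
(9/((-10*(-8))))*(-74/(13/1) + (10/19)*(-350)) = -211077/9880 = -21.36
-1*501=-501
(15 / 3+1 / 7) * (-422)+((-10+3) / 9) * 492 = -53612 / 21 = -2552.95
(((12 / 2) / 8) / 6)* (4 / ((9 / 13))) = 13 / 18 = 0.72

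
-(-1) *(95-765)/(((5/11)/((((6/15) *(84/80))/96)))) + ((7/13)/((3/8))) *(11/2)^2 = 1153999/31200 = 36.99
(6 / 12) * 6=3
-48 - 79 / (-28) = -1265 / 28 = -45.18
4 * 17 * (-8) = -544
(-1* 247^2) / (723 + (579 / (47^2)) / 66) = -2964915382 / 35136547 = -84.38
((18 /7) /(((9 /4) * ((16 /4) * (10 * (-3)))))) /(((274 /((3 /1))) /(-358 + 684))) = -163 /4795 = -0.03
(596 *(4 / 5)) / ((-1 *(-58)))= 1192 / 145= 8.22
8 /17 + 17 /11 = 377 /187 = 2.02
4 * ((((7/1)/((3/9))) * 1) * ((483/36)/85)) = 1127/85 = 13.26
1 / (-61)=-0.02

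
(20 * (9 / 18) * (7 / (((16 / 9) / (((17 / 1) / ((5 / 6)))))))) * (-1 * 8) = -6426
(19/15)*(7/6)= 133/90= 1.48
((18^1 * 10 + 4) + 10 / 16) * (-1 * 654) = -482979 / 4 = -120744.75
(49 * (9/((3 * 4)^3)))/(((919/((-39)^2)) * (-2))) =-24843/117632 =-0.21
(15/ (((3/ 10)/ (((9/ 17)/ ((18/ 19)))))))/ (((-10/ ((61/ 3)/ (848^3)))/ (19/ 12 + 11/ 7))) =-28975/ 98580529152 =-0.00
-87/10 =-8.70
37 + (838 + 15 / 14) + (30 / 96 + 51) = 927.38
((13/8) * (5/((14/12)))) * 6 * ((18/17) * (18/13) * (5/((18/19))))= 38475/119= 323.32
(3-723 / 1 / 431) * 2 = 2.65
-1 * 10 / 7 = -10 / 7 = -1.43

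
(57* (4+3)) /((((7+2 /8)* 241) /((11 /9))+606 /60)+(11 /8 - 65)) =0.29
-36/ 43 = -0.84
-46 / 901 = -0.05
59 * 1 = 59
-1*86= -86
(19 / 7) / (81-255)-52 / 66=-10765 / 13398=-0.80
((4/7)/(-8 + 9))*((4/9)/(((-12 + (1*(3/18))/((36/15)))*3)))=-128/18039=-0.01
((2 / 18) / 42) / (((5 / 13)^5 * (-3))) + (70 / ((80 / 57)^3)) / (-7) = -3.72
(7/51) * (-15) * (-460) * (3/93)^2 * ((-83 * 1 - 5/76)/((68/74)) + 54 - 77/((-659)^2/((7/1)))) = -35.87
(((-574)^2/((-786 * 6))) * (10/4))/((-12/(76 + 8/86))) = 168444605/152091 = 1107.53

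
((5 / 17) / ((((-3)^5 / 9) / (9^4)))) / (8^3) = -1215 / 8704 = -0.14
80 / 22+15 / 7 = 445 / 77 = 5.78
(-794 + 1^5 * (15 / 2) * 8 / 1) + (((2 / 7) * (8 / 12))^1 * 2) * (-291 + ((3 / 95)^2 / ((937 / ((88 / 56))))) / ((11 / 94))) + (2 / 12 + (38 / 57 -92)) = -2327132038639 / 2486188950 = -936.02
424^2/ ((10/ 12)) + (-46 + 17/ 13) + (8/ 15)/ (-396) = 832765601/ 3861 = 215686.51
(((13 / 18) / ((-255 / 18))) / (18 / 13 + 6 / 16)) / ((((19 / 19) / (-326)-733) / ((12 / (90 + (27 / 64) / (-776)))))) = 87558029312 / 16614029944215585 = 0.00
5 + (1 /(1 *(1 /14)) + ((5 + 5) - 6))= 23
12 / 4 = 3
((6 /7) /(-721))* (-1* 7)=6 /721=0.01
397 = 397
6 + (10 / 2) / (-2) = 7 / 2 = 3.50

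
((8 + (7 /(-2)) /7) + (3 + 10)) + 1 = 43 /2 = 21.50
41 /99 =0.41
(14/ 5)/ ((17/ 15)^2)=630/ 289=2.18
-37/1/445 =-37/445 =-0.08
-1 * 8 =-8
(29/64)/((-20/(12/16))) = -87/5120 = -0.02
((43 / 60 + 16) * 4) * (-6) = -2006 / 5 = -401.20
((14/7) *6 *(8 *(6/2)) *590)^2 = 28872806400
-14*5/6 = -35/3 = -11.67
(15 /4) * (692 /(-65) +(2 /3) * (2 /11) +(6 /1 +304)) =321187 /286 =1123.03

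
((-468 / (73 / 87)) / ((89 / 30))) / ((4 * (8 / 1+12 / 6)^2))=-30537 / 64970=-0.47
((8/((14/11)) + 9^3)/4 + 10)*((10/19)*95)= 135675/14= 9691.07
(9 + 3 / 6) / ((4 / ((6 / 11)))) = 57 / 44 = 1.30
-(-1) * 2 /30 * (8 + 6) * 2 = 28 /15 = 1.87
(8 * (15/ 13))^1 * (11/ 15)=6.77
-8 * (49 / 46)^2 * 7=-33614 / 529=-63.54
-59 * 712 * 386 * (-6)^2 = -583743168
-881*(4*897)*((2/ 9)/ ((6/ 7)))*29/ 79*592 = -126626566976/ 711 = -178096437.38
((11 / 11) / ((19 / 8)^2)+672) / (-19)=-242656 / 6859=-35.38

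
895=895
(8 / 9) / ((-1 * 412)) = -2 / 927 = -0.00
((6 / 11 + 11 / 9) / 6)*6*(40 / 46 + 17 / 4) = 27475 / 3036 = 9.05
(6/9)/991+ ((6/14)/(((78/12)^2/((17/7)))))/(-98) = 508292/1206351237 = 0.00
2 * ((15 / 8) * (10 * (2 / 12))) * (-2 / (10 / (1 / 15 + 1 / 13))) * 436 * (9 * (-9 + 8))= 9156 / 13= 704.31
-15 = -15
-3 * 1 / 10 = -3 / 10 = -0.30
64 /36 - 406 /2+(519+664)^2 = 12593590 /9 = 1399287.78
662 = 662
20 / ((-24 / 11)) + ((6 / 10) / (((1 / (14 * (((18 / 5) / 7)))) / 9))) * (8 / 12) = 2513 / 150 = 16.75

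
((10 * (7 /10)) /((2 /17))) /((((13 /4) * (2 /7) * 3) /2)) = 1666 /39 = 42.72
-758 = -758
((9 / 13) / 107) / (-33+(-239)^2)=9 / 79409408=0.00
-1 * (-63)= 63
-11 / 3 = -3.67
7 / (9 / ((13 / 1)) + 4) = 91 / 61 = 1.49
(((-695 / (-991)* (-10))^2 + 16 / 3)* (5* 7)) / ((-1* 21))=-803103980 / 8838729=-90.86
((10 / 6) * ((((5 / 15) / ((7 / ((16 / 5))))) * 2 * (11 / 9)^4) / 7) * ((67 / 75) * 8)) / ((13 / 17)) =4269081344 / 2821065975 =1.51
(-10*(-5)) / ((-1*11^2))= -50 / 121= -0.41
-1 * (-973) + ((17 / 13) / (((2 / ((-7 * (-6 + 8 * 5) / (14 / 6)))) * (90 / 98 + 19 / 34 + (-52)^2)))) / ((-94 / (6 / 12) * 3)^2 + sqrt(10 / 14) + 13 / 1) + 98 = 2499 * sqrt(35) / 71809903098341525 + 76908406212759092538 / 71809903098341525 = 1071.00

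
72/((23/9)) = 648/23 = 28.17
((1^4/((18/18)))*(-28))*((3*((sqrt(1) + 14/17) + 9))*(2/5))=-30912/85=-363.67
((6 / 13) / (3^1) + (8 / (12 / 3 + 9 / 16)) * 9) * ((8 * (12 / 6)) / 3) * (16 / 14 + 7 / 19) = 16210784 / 126217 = 128.44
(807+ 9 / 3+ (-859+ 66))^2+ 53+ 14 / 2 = 349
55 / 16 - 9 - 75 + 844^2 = 11396087 / 16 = 712255.44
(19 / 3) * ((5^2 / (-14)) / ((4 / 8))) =-475 / 21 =-22.62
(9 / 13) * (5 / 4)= 45 / 52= 0.87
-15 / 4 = -3.75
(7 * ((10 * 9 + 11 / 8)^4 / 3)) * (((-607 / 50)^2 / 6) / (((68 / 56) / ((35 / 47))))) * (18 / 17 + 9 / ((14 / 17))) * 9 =50891693028347862117 / 192512000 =264355951984.02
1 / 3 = 0.33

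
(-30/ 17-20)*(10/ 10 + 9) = -217.65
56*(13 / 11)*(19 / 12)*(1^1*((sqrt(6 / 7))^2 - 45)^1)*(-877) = 44623514 / 11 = 4056683.09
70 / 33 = 2.12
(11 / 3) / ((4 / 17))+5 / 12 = 16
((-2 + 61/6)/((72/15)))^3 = 14706125/2985984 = 4.93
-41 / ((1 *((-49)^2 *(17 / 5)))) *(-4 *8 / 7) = 6560 / 285719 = 0.02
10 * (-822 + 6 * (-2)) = -8340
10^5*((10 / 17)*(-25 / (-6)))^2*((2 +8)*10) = 156250000000 / 2601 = 60073048.83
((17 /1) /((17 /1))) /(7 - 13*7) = -1 /84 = -0.01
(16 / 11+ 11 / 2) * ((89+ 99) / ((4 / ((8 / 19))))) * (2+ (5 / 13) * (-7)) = -258876 / 2717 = -95.28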